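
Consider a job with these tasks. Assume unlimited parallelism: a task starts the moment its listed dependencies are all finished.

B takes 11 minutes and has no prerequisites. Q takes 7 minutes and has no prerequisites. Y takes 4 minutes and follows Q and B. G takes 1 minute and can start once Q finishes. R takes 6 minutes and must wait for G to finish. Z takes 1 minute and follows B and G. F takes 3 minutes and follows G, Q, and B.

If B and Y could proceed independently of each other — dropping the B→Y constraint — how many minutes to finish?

Original critical path: B→Y = 11+4 = 15 ⇒ 15 minutes.
Without B→Y, Y's earliest start moves from 11 to 7.
The longest chain is now B→F = 11+3 = 14, so the schedule takes 14 minutes.

14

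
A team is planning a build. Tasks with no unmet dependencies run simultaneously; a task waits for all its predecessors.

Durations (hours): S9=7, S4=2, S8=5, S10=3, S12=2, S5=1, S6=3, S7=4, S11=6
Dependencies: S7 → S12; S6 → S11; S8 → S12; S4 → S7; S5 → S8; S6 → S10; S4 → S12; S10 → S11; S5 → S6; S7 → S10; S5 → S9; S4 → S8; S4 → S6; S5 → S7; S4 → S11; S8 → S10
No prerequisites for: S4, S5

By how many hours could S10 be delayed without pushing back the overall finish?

Critical path: S4→S8→S10→S11 = 2+5+3+6 = 16, so the finish is 16 hours.
The longest chain containing S10 totals 16 hours.
Slack of S10 = 7 − 7 = 0 hours.

0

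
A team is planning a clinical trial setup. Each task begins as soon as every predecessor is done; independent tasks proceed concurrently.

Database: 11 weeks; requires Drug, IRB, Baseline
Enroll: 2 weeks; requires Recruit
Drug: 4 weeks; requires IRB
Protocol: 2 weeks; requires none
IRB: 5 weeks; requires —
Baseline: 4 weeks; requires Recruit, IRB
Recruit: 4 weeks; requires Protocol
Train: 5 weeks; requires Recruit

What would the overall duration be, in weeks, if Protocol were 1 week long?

20

Baseline: Protocol→Recruit→Baseline→Database = 2+4+4+11 = 21 → 21 weeks.
Protocol is on the critical path; changing it to 1 makes that path 20 weeks.
That remains the longest chain; total 20 weeks.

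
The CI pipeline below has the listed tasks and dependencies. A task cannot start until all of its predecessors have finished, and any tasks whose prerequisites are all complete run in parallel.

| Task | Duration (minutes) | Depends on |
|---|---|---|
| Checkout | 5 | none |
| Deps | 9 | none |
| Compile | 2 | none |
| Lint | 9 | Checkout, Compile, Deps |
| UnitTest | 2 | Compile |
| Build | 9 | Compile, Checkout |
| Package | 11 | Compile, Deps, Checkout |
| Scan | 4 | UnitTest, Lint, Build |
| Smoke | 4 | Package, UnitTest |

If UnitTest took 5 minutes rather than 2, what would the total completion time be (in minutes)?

24

Baseline: Deps→Package→Smoke = 9+11+4 = 24 → 24 minutes.
UnitTest has 16 minutes of float (longest path through it is 8).
No other chain overtakes it, so the finish is 24 minutes.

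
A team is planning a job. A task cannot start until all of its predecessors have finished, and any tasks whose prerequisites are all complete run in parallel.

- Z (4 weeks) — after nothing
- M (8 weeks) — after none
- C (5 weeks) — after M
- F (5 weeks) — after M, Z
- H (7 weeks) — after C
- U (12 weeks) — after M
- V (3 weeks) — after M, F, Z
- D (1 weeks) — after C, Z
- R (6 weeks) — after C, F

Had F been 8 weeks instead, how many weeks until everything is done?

Baseline: M→C→H = 8+5+7 = 20 → 20 weeks.
F has 1 week of float (longest path through it is 19).
The binding chain switches to M→F→R = 8+8+6 = 22; finish 22 weeks.

22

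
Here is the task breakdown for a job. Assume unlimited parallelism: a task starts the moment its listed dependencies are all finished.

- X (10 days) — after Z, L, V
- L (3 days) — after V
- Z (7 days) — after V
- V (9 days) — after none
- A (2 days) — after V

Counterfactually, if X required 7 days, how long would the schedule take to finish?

Actual critical path: V→Z→X = 9+7+10 = 26 ⇒ 26 days.
X is on the critical path; changing it to 7 makes that path 23 days.
The critical path is still V→Z→X; finish is now 23 days.

23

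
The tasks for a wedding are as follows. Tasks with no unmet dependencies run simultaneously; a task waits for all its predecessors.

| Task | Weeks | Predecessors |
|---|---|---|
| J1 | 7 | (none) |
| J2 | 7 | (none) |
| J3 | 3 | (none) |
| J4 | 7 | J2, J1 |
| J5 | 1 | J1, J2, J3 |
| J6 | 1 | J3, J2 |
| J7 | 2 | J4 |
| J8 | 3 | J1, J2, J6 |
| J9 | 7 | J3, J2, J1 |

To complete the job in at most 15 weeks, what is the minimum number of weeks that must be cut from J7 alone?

Current finish: 16 weeks; target: 15.
J7 is on every critical path, so each week cut from J7 cuts the finish by one (this holds down to a finish of 15).
Need 16 − 15 = 1 week off J7 → J7 becomes 1 week, finish becomes 15.

1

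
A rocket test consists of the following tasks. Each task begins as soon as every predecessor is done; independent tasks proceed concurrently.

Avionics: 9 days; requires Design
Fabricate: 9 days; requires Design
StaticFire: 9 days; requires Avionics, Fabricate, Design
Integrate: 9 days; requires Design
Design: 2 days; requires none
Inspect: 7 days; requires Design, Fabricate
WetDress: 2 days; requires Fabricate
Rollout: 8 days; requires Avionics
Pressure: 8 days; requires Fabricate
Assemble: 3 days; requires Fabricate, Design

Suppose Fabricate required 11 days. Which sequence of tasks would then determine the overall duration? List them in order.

Design, Fabricate, StaticFire

Critical path before the change: Design→Fabricate→StaticFire = 2+9+9 = 20 giving 20 days.
Fabricate lies on that path, so at 11 days the path becomes 22 days.
No other chain overtakes it, so the finish is 22 days.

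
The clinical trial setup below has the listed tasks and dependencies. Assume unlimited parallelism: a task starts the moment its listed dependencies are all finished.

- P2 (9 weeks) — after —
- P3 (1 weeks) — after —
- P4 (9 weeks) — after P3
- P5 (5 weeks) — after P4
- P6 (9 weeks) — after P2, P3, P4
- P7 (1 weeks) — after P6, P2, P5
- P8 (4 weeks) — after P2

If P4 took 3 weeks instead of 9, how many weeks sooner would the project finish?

Critical path before the change: P3→P4→P6→P7 = 1+9+9+1 = 20 giving 20 weeks.
P4 is on the critical path; changing it to 3 makes that path 14 weeks.
Now P2→P6→P7 = 9+9+1 = 19 is longest, so the finish becomes 19 weeks.
Change in finish: 19 − 20 = -1 weeks.

1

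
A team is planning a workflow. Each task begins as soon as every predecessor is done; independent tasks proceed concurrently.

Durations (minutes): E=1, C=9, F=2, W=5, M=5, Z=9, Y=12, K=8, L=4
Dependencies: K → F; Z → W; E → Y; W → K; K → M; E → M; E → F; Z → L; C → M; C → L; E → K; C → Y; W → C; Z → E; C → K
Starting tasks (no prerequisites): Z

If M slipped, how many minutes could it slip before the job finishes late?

The longest chain is Z→W→C→K→M = 9+5+9+8+5 = 36; overall finish 36 minutes.
Longest path through M: 36 minutes (earliest finish 36, latest finish 36).
Float = 36 − 36 = 0.

0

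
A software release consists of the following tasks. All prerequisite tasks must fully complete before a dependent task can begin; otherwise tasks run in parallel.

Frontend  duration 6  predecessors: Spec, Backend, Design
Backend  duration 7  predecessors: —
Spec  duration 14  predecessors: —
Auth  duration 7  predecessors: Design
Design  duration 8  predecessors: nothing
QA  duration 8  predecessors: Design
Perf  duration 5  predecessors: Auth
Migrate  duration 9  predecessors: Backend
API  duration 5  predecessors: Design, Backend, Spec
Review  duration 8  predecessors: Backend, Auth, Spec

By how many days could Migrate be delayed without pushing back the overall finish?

7

Design→Auth→Review = 8+7+8 = 23 sets the makespan at 23 days.
Migrate finishes as early as 16 and must finish by 23.
Float = 23 − 16 = 7.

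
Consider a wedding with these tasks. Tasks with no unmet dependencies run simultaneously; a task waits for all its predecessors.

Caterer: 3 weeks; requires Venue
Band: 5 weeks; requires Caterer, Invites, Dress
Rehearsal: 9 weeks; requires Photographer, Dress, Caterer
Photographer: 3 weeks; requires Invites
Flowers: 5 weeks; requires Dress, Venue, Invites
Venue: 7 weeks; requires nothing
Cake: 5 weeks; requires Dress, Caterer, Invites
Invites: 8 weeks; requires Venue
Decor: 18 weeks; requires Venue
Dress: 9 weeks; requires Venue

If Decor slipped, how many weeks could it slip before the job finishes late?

2

Venue→Invites→Photographer→Rehearsal = 7+8+3+9 = 27 sets the makespan at 27 weeks.
Decor finishes as early as 25 and must finish by 27.
So Decor can slip 27 − 25 = 2 weeks.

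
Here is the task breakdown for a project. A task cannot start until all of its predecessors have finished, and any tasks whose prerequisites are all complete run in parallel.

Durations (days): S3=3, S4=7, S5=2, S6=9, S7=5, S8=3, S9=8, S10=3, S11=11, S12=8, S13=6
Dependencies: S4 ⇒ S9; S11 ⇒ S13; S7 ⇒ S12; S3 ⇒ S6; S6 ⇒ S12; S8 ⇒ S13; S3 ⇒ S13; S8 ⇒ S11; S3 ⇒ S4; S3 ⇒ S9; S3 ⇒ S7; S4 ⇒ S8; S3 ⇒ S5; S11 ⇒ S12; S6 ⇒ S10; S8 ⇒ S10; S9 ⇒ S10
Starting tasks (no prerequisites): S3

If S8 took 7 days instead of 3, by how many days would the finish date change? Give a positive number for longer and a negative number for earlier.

4

As given, the longest chain is S3→S4→S8→S11→S12 = 3+7+3+11+8 = 32, so the finish is 32 days.
S8 is on the critical path; changing it to 7 makes that path 36 days.
That remains the longest chain; total 36 days.
Change in finish: 36 − 32 = +4 days.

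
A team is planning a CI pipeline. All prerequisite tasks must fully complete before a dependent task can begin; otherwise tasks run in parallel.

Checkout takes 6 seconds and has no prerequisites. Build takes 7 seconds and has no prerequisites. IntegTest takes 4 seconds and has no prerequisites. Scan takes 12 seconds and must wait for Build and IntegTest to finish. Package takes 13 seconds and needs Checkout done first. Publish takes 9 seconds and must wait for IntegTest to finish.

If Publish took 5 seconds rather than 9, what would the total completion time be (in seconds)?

As given, the longest chain is Checkout→Package = 6+13 = 19, so the finish is 19 seconds.
Publish has 6 seconds of float (longest path through it is 13).
That remains the longest chain; total 19 seconds.

19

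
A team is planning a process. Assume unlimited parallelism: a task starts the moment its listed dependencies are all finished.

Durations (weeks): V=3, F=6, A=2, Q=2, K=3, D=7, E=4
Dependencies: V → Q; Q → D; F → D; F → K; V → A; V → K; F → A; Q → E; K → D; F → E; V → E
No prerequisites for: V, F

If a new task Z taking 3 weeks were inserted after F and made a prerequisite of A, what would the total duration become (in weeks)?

16

Originally the schedule takes 16 weeks.
With Z inserted, A now waits for max(V, F, Z).
New critical path: F→K→D = 6+3+7 = 16 ⇒ 16 weeks.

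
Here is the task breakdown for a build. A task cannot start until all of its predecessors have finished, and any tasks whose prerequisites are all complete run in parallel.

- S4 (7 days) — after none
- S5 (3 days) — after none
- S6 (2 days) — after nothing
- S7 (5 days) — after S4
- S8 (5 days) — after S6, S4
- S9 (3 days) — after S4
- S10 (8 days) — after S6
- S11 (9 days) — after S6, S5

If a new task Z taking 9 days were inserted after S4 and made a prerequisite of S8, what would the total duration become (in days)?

Originally the project takes 12 days.
With Z inserted, S8 now waits for max(S6, S4, Z).
New critical path: S4→Z→S8 = 7+9+5 = 21 ⇒ 21 days.

21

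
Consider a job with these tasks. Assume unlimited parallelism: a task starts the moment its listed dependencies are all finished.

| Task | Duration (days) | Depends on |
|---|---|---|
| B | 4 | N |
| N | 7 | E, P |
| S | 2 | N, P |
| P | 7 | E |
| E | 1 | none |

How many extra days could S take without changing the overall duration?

2

E→P→N→B = 1+7+7+4 = 19 sets the makespan at 19 days.
Longest path through S: 17 days (earliest finish 17, latest finish 19).
Float = 19 − 17 = 2.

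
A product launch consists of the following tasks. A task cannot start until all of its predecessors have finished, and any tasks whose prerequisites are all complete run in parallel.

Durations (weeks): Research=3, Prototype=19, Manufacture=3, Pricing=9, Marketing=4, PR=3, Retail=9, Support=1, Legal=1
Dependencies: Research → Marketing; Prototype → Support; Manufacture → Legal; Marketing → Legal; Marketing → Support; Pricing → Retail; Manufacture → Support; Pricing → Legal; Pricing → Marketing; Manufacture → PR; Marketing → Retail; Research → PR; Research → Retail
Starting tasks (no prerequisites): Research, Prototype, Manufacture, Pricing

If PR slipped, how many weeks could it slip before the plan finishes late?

Pricing→Marketing→Retail = 9+4+9 = 22 sets the makespan at 22 weeks.
Longest path through PR: 6 weeks (earliest finish 6, latest finish 22).
Float = 22 − 6 = 16.

16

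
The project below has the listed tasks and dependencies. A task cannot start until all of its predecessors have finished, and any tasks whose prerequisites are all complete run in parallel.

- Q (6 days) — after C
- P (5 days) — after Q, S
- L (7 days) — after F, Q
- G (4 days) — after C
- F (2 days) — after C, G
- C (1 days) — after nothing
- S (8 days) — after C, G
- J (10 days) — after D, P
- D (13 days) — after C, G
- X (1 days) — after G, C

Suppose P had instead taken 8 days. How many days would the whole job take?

31

The binding path is C→G→S→P→J = 1+4+8+5+10 = 28; finish at 28 days.
P lies on that path, so at 8 days the path becomes 31 days.
No other chain overtakes it, so the finish is 31 days.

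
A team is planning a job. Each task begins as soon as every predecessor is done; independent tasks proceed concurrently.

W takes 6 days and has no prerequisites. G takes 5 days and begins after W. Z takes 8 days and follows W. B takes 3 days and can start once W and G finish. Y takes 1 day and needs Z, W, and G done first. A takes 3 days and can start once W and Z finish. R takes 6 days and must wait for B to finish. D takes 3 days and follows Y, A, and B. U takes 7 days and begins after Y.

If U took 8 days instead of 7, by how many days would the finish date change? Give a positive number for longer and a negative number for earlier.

Baseline: W→Z→Y→U = 6+8+1+7 = 22 → 22 days.
Since U is critical, the +1 change carries straight to that chain (now 23 days).
The critical path is still W→Z→Y→U; finish is now 23 days.
Change in finish: 23 − 22 = +1 days.

1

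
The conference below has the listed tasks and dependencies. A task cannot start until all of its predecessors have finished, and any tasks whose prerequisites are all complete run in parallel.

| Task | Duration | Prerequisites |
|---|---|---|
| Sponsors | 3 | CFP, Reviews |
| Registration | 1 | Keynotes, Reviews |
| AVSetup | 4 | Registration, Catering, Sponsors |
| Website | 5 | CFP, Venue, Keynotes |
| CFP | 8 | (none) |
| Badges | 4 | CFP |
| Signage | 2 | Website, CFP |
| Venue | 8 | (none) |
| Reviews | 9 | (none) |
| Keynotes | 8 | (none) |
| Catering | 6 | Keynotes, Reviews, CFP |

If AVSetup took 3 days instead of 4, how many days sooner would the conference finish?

1

Critical path before the change: Reviews→Catering→AVSetup = 9+6+4 = 19 giving 19 days.
AVSetup is on the critical path; changing it to 3 makes that path 18 days.
That remains the longest chain; total 18 days.
Change in finish: 18 − 19 = -1 days.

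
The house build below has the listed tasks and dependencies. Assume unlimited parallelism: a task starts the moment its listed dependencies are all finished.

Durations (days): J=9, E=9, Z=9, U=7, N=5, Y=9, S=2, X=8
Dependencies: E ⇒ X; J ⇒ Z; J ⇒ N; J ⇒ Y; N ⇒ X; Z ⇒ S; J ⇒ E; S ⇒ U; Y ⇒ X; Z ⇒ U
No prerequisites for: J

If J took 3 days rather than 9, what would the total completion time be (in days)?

Actual critical path: J→Z→S→U = 9+9+2+7 = 27 ⇒ 27 days.
J lies on that path, so at 3 days the path becomes 21 days.
No other chain overtakes it, so the finish is 21 days.

21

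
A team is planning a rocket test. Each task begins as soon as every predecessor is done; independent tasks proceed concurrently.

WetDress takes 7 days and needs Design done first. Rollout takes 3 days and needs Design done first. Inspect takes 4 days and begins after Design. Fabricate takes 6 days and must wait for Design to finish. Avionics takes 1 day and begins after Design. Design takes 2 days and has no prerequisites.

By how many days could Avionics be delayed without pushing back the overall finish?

The longest chain is Design→WetDress = 2+7 = 9; overall finish 9 days.
Longest path through Avionics: 3 days (earliest finish 3, latest finish 9).
Slack of Avionics = 8 − 2 = 6 days.

6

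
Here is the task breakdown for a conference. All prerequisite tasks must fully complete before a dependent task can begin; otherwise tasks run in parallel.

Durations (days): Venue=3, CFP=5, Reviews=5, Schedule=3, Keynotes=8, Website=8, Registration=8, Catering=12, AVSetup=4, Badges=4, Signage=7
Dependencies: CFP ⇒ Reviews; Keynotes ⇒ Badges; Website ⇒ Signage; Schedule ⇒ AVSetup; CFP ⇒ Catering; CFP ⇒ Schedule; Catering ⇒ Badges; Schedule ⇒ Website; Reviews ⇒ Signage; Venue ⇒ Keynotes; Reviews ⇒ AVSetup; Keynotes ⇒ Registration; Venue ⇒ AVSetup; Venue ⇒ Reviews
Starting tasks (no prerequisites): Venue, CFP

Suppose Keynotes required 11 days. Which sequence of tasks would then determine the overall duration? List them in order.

Actual critical path: CFP→Schedule→Website→Signage = 5+3+8+7 = 23 ⇒ 23 days.
The longest path through Keynotes is only 19 days, so Keynotes has float 4.
That remains the longest chain; total 23 days.

CFP, Schedule, Website, Signage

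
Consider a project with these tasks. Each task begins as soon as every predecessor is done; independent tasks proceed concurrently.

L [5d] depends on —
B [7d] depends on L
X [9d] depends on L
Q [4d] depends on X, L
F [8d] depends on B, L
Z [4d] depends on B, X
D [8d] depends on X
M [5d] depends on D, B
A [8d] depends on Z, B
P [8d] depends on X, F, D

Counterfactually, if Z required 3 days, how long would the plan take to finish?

The binding path is L→X→D→P = 5+9+8+8 = 30; finish at 30 days.
The longest path through Z is only 26 days, so Z has float 4.
That remains the longest chain; total 30 days.

30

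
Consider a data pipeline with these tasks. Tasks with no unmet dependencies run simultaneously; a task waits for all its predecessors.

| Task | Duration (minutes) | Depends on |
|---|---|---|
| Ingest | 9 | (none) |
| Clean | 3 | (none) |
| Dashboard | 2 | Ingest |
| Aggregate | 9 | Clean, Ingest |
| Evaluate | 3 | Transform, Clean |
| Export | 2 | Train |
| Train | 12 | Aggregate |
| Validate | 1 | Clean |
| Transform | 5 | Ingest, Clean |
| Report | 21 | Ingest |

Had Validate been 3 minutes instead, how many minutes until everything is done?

32

Baseline: Ingest→Aggregate→Train→Export = 9+9+12+2 = 32 → 32 minutes.
The longest path through Validate is only 4 minutes, so Validate has float 28.
That remains the longest chain; total 32 minutes.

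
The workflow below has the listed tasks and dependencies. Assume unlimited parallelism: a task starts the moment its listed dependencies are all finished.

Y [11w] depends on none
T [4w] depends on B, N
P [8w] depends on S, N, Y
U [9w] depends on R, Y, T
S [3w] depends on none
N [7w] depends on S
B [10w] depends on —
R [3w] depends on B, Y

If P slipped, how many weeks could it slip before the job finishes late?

4

Critical path: Y→R→U = 11+3+9 = 23, so the finish is 23 weeks.
Longest path through P: 19 weeks (earliest finish 19, latest finish 23).
So P can slip 23 − 19 = 4 weeks.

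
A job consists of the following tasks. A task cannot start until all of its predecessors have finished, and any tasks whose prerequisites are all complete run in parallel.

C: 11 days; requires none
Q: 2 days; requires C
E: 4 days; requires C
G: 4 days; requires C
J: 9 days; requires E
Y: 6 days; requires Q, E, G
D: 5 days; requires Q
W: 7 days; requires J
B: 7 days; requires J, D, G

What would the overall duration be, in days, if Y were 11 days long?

31

Baseline: C→E→J→W = 11+4+9+7 = 31 → 31 days.
Y has 10 days of float (longest path through it is 21).
The critical path is still C→E→J→W; finish is now 31 days.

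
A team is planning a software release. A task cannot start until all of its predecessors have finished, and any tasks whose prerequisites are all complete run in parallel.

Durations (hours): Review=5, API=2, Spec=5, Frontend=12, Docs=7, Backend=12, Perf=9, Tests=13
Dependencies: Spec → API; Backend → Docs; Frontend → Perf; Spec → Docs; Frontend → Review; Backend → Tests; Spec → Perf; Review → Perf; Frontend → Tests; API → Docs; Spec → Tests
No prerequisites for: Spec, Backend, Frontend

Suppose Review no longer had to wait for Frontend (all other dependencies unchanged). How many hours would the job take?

25

With the dependency in place, Frontend→Review→Perf = 12+5+9 = 26 sets the finish at 26 hours.
Without Frontend→Review, Review's earliest start moves from 12 to 0.
After: Backend→Tests = 12+13 = 25 → 25 hours.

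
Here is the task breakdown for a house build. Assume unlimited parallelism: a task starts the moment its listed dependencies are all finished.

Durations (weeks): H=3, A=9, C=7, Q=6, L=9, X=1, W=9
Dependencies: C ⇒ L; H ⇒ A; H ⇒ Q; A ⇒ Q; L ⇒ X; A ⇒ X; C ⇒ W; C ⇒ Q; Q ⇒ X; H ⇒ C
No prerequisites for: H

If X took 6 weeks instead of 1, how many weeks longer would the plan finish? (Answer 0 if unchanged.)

5

As given, the longest chain is H→C→L→X = 3+7+9+1 = 20, so the finish is 20 weeks.
Since X is critical, the +5 change carries straight to that chain (now 25 weeks).
The critical path is still H→C→L→X; finish is now 25 weeks.
Change in finish: 25 − 20 = +5 weeks.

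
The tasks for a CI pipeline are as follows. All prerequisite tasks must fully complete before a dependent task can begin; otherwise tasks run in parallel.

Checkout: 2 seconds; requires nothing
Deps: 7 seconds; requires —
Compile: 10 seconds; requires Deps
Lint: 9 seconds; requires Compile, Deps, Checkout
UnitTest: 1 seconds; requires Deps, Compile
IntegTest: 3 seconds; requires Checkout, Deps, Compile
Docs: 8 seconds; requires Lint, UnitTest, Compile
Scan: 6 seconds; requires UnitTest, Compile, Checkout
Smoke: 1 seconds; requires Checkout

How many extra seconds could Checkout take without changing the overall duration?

The longest chain is Deps→Compile→Lint→Docs = 7+10+9+8 = 34; overall finish 34 seconds.
Checkout finishes as early as 2 and must finish by 17.
So Checkout can slip 17 − 2 = 15 seconds.

15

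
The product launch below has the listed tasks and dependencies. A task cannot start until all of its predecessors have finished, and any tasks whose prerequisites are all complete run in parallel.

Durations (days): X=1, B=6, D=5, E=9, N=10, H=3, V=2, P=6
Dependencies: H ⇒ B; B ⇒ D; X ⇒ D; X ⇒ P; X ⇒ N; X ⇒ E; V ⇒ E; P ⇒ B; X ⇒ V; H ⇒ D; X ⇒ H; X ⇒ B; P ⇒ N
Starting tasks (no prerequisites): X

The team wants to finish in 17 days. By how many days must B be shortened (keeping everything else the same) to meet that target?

1

Current finish: 18 days; target: 17.
B is on every critical path, so each day cut from B cuts the finish by one (this holds down to a finish of 17).
Need 18 − 17 = 1 day off B → B becomes 5 days, finish becomes 17.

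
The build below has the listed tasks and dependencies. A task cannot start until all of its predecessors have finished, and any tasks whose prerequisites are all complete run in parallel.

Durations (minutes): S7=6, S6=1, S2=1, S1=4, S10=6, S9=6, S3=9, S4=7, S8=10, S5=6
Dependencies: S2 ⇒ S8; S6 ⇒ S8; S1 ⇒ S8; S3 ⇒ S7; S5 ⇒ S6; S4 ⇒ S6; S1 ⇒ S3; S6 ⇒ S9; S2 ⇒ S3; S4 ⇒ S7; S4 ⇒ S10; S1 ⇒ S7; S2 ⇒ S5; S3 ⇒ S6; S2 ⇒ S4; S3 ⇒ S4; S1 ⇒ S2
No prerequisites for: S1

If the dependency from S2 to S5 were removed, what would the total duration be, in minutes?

32

Original critical path: S1→S2→S3→S4→S6→S8 = 4+1+9+7+1+10 = 32 ⇒ 32 minutes.
Without S2→S5, S5's earliest start moves from 5 to 0.
New critical path: S1→S2→S3→S4→S6→S8 = 4+1+9+7+1+10 = 32 ⇒ 32 minutes.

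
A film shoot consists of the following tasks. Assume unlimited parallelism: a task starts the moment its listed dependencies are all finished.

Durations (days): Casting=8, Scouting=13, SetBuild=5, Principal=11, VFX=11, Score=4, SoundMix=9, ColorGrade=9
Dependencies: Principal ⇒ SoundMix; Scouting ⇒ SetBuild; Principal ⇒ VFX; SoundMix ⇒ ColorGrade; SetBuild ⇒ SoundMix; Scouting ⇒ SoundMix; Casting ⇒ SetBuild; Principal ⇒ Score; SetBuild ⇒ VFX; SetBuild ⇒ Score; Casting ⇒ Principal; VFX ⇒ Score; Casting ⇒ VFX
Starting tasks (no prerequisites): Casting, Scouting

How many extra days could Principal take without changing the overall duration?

0

Critical path: Casting→Principal→SoundMix→ColorGrade = 8+11+9+9 = 37, so the finish is 37 days.
Principal finishes as early as 19 and must finish by 19.
Float = 37 − 37 = 0.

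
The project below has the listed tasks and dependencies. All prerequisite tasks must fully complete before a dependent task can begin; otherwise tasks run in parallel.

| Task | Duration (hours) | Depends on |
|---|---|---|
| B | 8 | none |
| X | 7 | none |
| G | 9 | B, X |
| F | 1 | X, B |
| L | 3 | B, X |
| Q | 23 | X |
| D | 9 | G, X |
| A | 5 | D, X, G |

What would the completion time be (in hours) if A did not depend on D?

With the dependency in place, B→G→D→A = 8+9+9+5 = 31 sets the finish at 31 hours.
Without D→A, A's earliest start moves from 26 to 17.
New critical path: X→Q = 7+23 = 30 ⇒ 30 hours.

30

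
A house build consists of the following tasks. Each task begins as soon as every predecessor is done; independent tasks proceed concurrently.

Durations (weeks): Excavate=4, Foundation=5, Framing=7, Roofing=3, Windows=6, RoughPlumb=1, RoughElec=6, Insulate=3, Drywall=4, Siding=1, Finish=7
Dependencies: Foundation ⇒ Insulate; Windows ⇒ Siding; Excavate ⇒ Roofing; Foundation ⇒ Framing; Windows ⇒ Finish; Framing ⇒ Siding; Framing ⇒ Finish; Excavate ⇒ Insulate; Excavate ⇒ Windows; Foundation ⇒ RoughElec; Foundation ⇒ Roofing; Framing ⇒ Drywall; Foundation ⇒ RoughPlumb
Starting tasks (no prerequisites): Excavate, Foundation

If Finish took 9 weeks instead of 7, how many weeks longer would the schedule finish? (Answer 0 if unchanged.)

The binding path is Foundation→Framing→Finish = 5+7+7 = 19; finish at 19 weeks.
Finish is on the critical path; changing it to 9 makes that path 21 weeks.
That remains the longest chain; total 21 weeks.
Change in finish: 21 − 19 = +2 weeks.

2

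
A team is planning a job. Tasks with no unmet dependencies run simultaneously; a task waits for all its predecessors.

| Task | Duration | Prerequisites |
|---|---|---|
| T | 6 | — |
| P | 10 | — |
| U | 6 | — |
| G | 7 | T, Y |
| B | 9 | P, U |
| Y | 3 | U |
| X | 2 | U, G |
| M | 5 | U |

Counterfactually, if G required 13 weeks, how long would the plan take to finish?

Actual critical path: P→B = 10+9 = 19 ⇒ 19 weeks.
The longest path through G is only 18 weeks, so G has float 1.
The binding chain switches to U→Y→G→X = 6+3+13+2 = 24; finish 24 weeks.

24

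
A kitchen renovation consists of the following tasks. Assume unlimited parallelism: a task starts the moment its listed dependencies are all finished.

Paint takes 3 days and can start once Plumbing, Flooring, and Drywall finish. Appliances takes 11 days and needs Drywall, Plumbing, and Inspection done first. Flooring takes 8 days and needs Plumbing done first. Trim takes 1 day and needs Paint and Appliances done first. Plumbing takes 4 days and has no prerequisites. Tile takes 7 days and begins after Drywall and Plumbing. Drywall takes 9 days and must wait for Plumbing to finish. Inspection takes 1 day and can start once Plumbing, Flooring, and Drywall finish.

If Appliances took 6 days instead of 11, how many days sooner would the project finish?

Baseline: Plumbing→Drywall→Inspection→Appliances→Trim = 4+9+1+11+1 = 26 → 26 days.
Since Appliances is critical, the -5 change carries straight to that chain (now 21 days).
The critical path is still Plumbing→Drywall→Inspection→Appliances→Trim; finish is now 21 days.
Change in finish: 21 − 26 = -5 days.

5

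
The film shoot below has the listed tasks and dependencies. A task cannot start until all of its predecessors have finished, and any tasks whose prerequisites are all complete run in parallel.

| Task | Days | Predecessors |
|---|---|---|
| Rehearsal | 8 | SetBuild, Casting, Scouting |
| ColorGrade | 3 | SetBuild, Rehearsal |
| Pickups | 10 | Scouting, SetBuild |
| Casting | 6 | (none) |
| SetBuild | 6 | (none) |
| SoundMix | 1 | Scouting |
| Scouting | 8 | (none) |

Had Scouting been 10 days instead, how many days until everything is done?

As given, the longest chain is Scouting→Rehearsal→ColorGrade = 8+8+3 = 19, so the finish is 19 days.
Scouting lies on that path, so at 10 days the path becomes 21 days.
No other chain overtakes it, so the finish is 21 days.

21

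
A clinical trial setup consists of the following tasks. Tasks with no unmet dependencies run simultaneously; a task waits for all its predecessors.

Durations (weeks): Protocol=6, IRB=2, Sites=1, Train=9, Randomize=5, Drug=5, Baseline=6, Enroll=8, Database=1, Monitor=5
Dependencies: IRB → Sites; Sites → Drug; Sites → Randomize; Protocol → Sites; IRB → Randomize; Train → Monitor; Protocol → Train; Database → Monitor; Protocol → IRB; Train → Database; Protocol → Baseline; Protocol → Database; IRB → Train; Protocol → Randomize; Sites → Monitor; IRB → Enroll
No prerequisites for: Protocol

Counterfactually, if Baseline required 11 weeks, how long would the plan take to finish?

23

Critical path before the change: Protocol→IRB→Train→Database→Monitor = 6+2+9+1+5 = 23 giving 23 weeks.
Baseline has 11 weeks of float (longest path through it is 12).
The critical path is still Protocol→IRB→Train→Database→Monitor; finish is now 23 weeks.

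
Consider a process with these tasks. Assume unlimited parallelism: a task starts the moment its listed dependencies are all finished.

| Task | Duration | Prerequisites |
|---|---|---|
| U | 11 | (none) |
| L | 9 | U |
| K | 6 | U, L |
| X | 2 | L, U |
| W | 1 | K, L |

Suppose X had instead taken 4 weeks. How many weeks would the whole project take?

Actual critical path: U→L→K→W = 11+9+6+1 = 27 ⇒ 27 weeks.
The longest path through X is only 22 weeks, so X has float 5.
That remains the longest chain; total 27 weeks.

27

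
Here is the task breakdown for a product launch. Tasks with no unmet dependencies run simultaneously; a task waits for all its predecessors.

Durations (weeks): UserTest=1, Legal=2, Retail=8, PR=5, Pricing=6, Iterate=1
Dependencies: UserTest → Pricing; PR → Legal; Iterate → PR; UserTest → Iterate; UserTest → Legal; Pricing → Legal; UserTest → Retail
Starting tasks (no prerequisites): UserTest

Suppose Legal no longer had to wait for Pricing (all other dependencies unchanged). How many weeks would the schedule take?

Before: longest chain UserTest→Iterate→PR→Legal = 1+1+5+2 = 9, finish 9.
Dropping Pricing→Legal doesn't change Legal's earliest start (7); another predecessor still binds.
New critical path: UserTest→Iterate→PR→Legal = 1+1+5+2 = 9 ⇒ 9 weeks.

9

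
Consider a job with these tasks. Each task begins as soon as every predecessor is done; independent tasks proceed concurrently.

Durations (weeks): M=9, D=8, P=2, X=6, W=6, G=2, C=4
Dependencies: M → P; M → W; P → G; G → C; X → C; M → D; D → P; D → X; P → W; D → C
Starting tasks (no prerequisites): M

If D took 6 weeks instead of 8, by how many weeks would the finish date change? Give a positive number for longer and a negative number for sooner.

Actual critical path: M→D→X→C = 9+8+6+4 = 27 ⇒ 27 weeks.
D lies on that path, so at 6 weeks the path becomes 25 weeks.
No other chain overtakes it, so the finish is 25 weeks.
Change in finish: 25 − 27 = -2 weeks.

-2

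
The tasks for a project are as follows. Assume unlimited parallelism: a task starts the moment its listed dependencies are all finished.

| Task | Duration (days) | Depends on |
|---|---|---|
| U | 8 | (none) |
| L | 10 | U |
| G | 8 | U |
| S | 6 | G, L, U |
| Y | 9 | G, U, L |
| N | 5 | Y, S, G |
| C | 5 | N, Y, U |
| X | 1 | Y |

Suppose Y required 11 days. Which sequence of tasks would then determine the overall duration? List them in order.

Critical path before the change: U→L→Y→N→C = 8+10+9+5+5 = 37 giving 37 days.
Since Y is critical, the +2 change carries straight to that chain (now 39 days).
The critical path is still U→L→Y→N→C; finish is now 39 days.

U, L, Y, N, C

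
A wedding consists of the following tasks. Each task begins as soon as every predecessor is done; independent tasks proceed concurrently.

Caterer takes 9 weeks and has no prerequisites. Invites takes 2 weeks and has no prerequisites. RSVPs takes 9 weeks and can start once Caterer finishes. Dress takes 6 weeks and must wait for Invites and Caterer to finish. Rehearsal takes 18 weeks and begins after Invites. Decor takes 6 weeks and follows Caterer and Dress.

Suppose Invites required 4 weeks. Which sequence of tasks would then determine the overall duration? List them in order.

As given, the longest chain is Caterer→Dress→Decor = 9+6+6 = 21, so the finish is 21 weeks.
The longest path through Invites is only 20 weeks, so Invites has float 1.
The binding chain switches to Invites→Rehearsal = 4+18 = 22; finish 22 weeks.

Invites, Rehearsal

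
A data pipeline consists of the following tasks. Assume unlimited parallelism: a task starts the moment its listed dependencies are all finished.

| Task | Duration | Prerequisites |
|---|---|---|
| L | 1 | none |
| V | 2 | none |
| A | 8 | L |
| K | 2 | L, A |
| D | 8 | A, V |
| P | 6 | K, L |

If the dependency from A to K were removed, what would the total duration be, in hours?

Original critical path: L→A→K→P = 1+8+2+6 = 17 ⇒ 17 hours.
Without A→K, K's earliest start moves from 9 to 1.
New critical path: L→A→D = 1+8+8 = 17 ⇒ 17 hours.

17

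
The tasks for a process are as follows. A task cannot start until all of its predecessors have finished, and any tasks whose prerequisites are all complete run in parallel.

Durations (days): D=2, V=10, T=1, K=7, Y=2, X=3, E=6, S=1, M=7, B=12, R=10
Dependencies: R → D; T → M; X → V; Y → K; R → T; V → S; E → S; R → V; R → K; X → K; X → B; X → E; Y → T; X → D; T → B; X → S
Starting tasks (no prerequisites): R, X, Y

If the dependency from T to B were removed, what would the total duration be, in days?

21

Original critical path: R→T→B = 10+1+12 = 23 ⇒ 23 days.
Without T→B, B's earliest start moves from 11 to 3.
After: R→V→S = 10+10+1 = 21 → 21 days.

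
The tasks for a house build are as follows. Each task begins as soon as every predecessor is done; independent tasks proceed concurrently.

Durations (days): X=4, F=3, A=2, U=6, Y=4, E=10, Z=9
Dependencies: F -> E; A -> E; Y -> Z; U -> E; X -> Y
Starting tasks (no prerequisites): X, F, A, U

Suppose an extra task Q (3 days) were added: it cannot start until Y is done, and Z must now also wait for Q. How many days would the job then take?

Originally the job takes 17 days.
With Q inserted, Z now waits for max(Y, Q).
New critical path: X→Y→Q→Z = 4+4+3+9 = 20 ⇒ 20 days.

20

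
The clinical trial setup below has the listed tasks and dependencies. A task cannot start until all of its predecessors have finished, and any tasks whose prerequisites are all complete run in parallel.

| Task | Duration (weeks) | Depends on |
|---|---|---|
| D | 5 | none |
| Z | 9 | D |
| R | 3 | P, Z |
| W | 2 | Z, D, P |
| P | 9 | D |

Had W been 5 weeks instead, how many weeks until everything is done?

Actual critical path: D→Z→R = 5+9+3 = 17 ⇒ 17 weeks.
W is off the critical path — its longest chain is 16 weeks, giving 1 of slack.
New critical path: D→Z→W = 5+9+5 = 19 ⇒ 19 weeks.

19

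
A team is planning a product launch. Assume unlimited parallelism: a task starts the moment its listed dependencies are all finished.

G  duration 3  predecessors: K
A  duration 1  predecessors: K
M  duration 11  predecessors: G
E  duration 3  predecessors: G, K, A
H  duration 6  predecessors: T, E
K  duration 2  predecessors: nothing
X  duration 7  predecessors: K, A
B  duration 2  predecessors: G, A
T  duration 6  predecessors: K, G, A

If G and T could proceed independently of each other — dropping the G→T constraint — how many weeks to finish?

16

Before: longest chain K→G→T→H = 2+3+6+6 = 17, finish 17.
Without G→T, T's earliest start moves from 5 to 3.
After: K→G→M = 2+3+11 = 16 → 16 weeks.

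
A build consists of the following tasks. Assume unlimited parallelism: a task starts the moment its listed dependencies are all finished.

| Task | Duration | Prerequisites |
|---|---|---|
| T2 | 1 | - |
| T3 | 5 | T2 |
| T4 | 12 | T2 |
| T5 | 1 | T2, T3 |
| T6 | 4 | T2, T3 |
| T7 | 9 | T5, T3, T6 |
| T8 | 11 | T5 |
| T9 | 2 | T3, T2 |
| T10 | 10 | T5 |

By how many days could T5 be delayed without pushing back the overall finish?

T2→T3→T6→T7 = 1+5+4+9 = 19 sets the makespan at 19 days.
The longest chain containing T5 totals 18 days.
Float = 19 − 18 = 1.

1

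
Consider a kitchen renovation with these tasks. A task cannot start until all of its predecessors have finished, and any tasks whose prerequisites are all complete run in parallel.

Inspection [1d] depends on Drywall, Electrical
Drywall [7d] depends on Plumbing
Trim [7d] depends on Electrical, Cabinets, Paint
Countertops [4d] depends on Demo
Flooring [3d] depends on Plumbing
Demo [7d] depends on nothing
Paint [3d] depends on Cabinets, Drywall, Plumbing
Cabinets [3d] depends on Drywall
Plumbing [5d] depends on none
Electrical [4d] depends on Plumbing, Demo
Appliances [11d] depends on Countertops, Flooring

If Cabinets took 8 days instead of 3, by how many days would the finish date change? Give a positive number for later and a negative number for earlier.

5

Actual critical path: Plumbing→Drywall→Cabinets→Paint→Trim = 5+7+3+3+7 = 25 ⇒ 25 days.
Cabinets lies on that path, so at 8 days the path becomes 30 days.
That remains the longest chain; total 30 days.
Change in finish: 30 − 25 = +5 days.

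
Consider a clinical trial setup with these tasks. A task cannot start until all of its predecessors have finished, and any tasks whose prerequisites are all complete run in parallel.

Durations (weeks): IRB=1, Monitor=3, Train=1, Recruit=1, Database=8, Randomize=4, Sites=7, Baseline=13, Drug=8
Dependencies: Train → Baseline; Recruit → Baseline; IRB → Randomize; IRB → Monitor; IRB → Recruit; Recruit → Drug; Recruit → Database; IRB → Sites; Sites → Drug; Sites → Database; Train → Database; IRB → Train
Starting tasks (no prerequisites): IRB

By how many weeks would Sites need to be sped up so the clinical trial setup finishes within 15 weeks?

1

Current finish: 16 weeks; target: 15.
Sites is on every critical path, so each week cut from Sites cuts the finish by one (this holds down to a finish of 15).
Need 16 − 15 = 1 week off Sites → Sites becomes 6 weeks, finish becomes 15.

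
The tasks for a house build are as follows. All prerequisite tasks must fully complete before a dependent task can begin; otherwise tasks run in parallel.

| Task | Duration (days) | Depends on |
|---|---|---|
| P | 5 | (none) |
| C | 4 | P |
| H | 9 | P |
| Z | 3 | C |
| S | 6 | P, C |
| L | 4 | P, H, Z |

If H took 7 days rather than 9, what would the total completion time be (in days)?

Actual critical path: P→H→L = 5+9+4 = 18 ⇒ 18 days.
H lies on that path, so at 7 days the path becomes 16 days.
Now P→C→Z→L = 5+4+3+4 = 16 is longest, so the finish becomes 16 days.

16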